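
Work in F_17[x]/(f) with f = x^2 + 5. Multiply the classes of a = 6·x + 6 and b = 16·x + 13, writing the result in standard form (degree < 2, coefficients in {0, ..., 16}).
a · b ≡ 4·x + 6 (mod f(x))

Multiply as integer polynomials: a · b = 96·x^2 + 174·x + 78. Reducing coefficients mod 17: a · b ≡ 11·x^2 + 4·x + 10. Now divide by f(x) = x^2 + 5 in F_17[x], eliminating the leading term at each step:
  leading term 11·x^2: subtract (11)·f(x) = 11·x^2 + 4, leaving 4·x + 6 (coefficients mod 17)
The degree is now < 2, so this is the remainder. Hence a · b ≡ 4·x + 6 in F_17[x]/(f).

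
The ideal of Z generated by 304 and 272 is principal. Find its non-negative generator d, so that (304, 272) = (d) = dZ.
In the PID Z, (a, b) is generated by gcd(a, b). Compute gcd(304, 272) with the extended Euclidean algorithm, tracking rows (r, s, t) with s·304 + t·272 = r:
  row A: (304, 1, 0)   [1·304 + 0·272 = 304]
  row B: (272, 0, 1)   [0·304 + 1·272 = 272]
  304 = 1·272 + 32   → row C = row A − 1·row B = (32, 1, −1)   [check: 1·304 − 1·272 = 32]
  272 = 8·32 + 16   → row D = row B − 8·row C = (16, −8, 9)   [check: −8·304 + 9·272 = 16]
  32 = 2·16 + 0   → remainder 0, stop. gcd = 16 (last nonzero row D).
So gcd(304, 272) = 16, with Bézout identity −8·304 + 9·272 = 16. Containment (⊇): the Bézout identity exhibits 16 as an element of (304, 272), giving (16) ⊆ (304, 272). Containment (⊆): since 16 | 304 and 16 | 272 (304 = 16·19, 272 = 16·17), every Z-linear combination of 304 and 272 is divisible by 16, so (304, 272) ⊆ (16). Therefore (304, 272) = (16), d = 16.

Final answer: (304, 272) = (16); d = 16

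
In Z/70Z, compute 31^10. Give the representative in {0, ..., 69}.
Use repeated squaring. Binary(10) = 1010. Walk through the bits of the exponent 10 left-to-right: at each bit after the leading one, square the running value, then multiply by 31 if the bit is 1 (always reducing mod 70):
  bit 1 = 1 (leading): start with 31.
  bit 2 = 0: square 31^2 = 961 ≡ 51 (mod 70).
  bit 3 = 1: square 51^2 = 2601 ≡ 11; bit is 1, so multiply 11·31 = 341 ≡ 61 (mod 70).
  bit 4 = 0: square 61^2 = 3721 ≡ 11 (mod 70).
Final value: 31^10 ≡ 11 (mod 70).

Final answer: 11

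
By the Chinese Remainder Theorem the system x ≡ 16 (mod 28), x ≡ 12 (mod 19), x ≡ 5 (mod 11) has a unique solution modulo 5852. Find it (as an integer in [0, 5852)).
The moduli 28, 19, 11 are pairwise coprime, so by the CRT there is a unique solution mod 28·19·11 = 5852.
Solve by successive substitution. Start with x ≡ 16 (mod 28).
  Combine with x ≡ 12 (mod 19): write x = 16 + 28·t and require 16 + 28·t ≡ 12 (mod 19), i.e. 28·t ≡ 12 − 16 ≡ 15 (mod 19). Since 28^(−1) ≡ 17 (mod 19) (28 ≡ 9 (mod 19)), t ≡ 17·15 ≡ 8 (mod 19). So x ≡ 16 + 28·8 = 240 (mod 532).
  Combine with x ≡ 5 (mod 11): write x = 240 + 532·t and require 240 + 532·t ≡ 5 (mod 11), i.e. 532·t ≡ 5 − 240 ≡ 7 (mod 11). Since 532^(−1) ≡ 3 (mod 11) (532 ≡ 4 (mod 11)), t ≡ 3·7 ≡ 10 (mod 11). So x ≡ 240 + 532·10 = 5560 (mod 5852).
Unique solution in [0, 5852): x = 5560.

Final answer: x ≡ 5560 (mod 5852); the representative in [0, 5852) is 5560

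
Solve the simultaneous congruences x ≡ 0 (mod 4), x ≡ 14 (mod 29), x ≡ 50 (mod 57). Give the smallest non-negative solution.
x ≡ 5408 (mod 6612); the representative in [0, 6612) is 5408

The moduli 4, 29, 57 are pairwise coprime, so by the CRT there is a unique solution mod 4·29·57 = 6612.
Solve by successive substitution. Start with x ≡ 0 (mod 4).
  Combine with x ≡ 14 (mod 29): write x = 4·t and require 4·t ≡ 14 (mod 29). Since 4^(−1) ≡ 22 (mod 29), t ≡ 22·14 ≡ 18 (mod 29). So x ≡ 4·18 = 72 (mod 116).
  Combine with x ≡ 50 (mod 57): write x = 72 + 116·t and require 72 + 116·t ≡ 50 (mod 57), i.e. 116·t ≡ 50 − 72 ≡ 35 (mod 57). Since 116^(−1) ≡ 29 (mod 57) (116 ≡ 2 (mod 57)), t ≡ 29·35 ≡ 46 (mod 57). So x ≡ 72 + 116·46 = 5408 (mod 6612).
Unique solution in [0, 6612): x = 5408.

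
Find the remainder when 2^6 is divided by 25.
Use repeated squaring. Binary(6) = 110. Walk through the bits of the exponent 6 left-to-right: at each bit after the leading one, square the running value, then multiply by 2 if the bit is 1 (always reducing mod 25):
  bit 1 = 1 (leading): start with 2.
  bit 2 = 1: square 2^2 = 4; bit is 1, so multiply 4·2 = 8 (mod 25).
  bit 3 = 0: square 8^2 = 64 ≡ 14 (mod 25).
Final value: 2^6 ≡ 14 (mod 25).

Final answer: 14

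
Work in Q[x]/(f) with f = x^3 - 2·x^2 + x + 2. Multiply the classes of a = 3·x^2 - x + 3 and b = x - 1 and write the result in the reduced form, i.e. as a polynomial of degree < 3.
First multiply in Q[x] without reducing: a · b = 3·x^3 - 4·x^2 + 4·x - 3. Now divide by f(x) = x^3 - 2·x^2 + x + 2, eliminating the leading term at each step:
  leading term 3·x^3: subtract (3)·f(x) = 3·x^3 - 6·x^2 + 3·x + 6, leaving 2·x^2 + x - 9
The degree is now < 3, so this is the remainder. Hence a · b ≡ 2·x^2 + x - 9 in Q[x]/(f).

Final answer: a · b ≡ 2·x^2 + x - 9 (mod f(x))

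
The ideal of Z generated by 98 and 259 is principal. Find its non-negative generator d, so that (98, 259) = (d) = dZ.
In the PID Z, (a, b) is generated by gcd(a, b). Compute gcd(259, 98) with the extended Euclidean algorithm, tracking rows (r, s, t) with s·259 + t·98 = r:
  row A: (259, 1, 0)   [1·259 + 0·98 = 259]
  row B: (98, 0, 1)   [0·259 + 1·98 = 98]
  259 = 2·98 + 63   → row C = row A − 2·row B = (63, 1, −2)   [check: 1·259 − 2·98 = 63]
  98 = 1·63 + 35   → row D = row B − 1·row C = (35, −1, 3)   [check: −1·259 + 3·98 = 35]
  63 = 1·35 + 28   → row E = row C − 1·row D = (28, 2, −5)   [check: 2·259 − 5·98 = 28]
  35 = 1·28 + 7   → row F = row D − 1·row E = (7, −3, 8)   [check: −3·259 + 8·98 = 7]
  28 = 4·7 + 0   → remainder 0, stop. gcd = 7 (last nonzero row F).
So gcd(98, 259) = 7, with Bézout identity −3·259 + 8·98 = 7. Containment (⊇): the Bézout identity exhibits 7 as an element of (98, 259), giving (7) ⊆ (98, 259). Containment (⊆): since 7 | 98 and 7 | 259 (98 = 7·14, 259 = 7·37), every Z-linear combination of 98 and 259 is divisible by 7, so (98, 259) ⊆ (7). Therefore (98, 259) = (7), d = 7.

Final answer: (98, 259) = (7); d = 7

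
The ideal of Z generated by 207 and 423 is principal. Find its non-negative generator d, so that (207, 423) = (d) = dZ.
(207, 423) = (9); d = 9

In the PID Z, (a, b) is generated by gcd(a, b). Compute gcd(423, 207) with the extended Euclidean algorithm, tracking rows (r, s, t) with s·423 + t·207 = r:
  row A: (423, 1, 0)   [1·423 + 0·207 = 423]
  row B: (207, 0, 1)   [0·423 + 1·207 = 207]
  423 = 2·207 + 9   → row C = row A − 2·row B = (9, 1, −2)   [check: 1·423 − 2·207 = 9]
  207 = 23·9 + 0   → remainder 0, stop. gcd = 9 (last nonzero row C).
So gcd(207, 423) = 9, with Bézout identity 1·423 − 2·207 = 9. Containment (⊇): the Bézout identity exhibits 9 as an element of (207, 423), giving (9) ⊆ (207, 423). Containment (⊆): since 9 | 207 and 9 | 423 (207 = 9·23, 423 = 9·47), every Z-linear combination of 207 and 423 is divisible by 9, so (207, 423) ⊆ (9). Therefore (207, 423) = (9), d = 9.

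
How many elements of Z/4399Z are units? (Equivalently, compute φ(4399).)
An element a ∈ Z/4399Z is a unit iff gcd(a, 4399) = 1, so the number of units is φ(4399). φ is multiplicative, with φ(p^e) = p^e − p^(e−1). Factorise 4399 = 53 · 83. Then
  φ(4399) = (53 − 1) · (83 − 1) = 52 · 82 = 4264.

Final answer: Z/4399Z has φ(4399) = 4264 units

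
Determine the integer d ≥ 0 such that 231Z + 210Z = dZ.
(231, 210) = (21); d = 21

In the PID Z, (a, b) is generated by gcd(a, b). Compute gcd(231, 210) with the extended Euclidean algorithm, tracking rows (r, s, t) with s·231 + t·210 = r:
  row A: (231, 1, 0)   [1·231 + 0·210 = 231]
  row B: (210, 0, 1)   [0·231 + 1·210 = 210]
  231 = 1·210 + 21   → row C = row A − 1·row B = (21, 1, −1)   [check: 1·231 − 1·210 = 21]
  210 = 10·21 + 0   → remainder 0, stop. gcd = 21 (last nonzero row C).
So gcd(231, 210) = 21, with Bézout identity 1·231 − 1·210 = 21. Containment (⊇): the Bézout identity exhibits 21 as an element of (231, 210), giving (21) ⊆ (231, 210). Containment (⊆): since 21 | 231 and 21 | 210 (231 = 21·11, 210 = 21·10), every Z-linear combination of 231 and 210 is divisible by 21, so (231, 210) ⊆ (21). Therefore (231, 210) = (21), d = 21.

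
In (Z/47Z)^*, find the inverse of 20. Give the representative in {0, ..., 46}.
Apply the extended Euclidean algorithm to (47, 20), tracking rows (r, s, t) with s·47 + t·20 = r. Each division r_prev = q·r_cur + r_new produces the new row as (previous row) − q·(current row):
  row A: (47, 1, 0)   [1·47 + 0·20 = 47]
  row B: (20, 0, 1)   [0·47 + 1·20 = 20]
  47 = 2·20 + 7   → row C = row A − 2·row B = (7, 1, −2)   [check: 1·47 − 2·20 = 7]
  20 = 2·7 + 6   → row D = row B − 2·row C = (6, −2, 5)   [check: −2·47 + 5·20 = 6]
  7 = 1·6 + 1   → row E = row C − 1·row D = (1, 3, −7)   [check: 3·47 − 7·20 = 1]
  6 = 6·1 + 0   → remainder 0, stop. gcd = 1 (last nonzero row E).
The gcd is 1, so 20 is invertible mod 47. The last nonzero row gives 3·47 − 7·20 = 1, so t = −7. So 20^(−1) ≡ −7 ≡ 40 (mod 47). Verify: 20 · 40 = 800 ≡ 1 (mod 47). ✓

Final answer: 20^(−1) ≡ 40 (mod 47)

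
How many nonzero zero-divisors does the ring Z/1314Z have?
In Z/1314Z each nonzero element is either a unit (gcd with 1314 is 1) or a zero-divisor (gcd > 1). The number of units is φ(1314): factorise 1314 = 2 · 3^2 · 73, so φ(1314) = (2 − 1) · (3^2 − 3^1) · (73 − 1) = 1 · 6 · 72 = 432. The nonzero elements number 1314 − 1 = 1313. Hence the nonzero zero-divisors number 1313 − 432 = 881.

Final answer: Z/1314Z has 881 nonzero zero-divisors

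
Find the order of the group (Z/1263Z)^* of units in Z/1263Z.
|(Z/1263Z)^*| = 840

(Z/1263Z)^* consists of the classes a with gcd(a, 1263) = 1, so its order is φ(1263). φ is multiplicative, with φ(p^e) = p^e − p^(e−1). Factorise 1263 = 3 · 421. Then
  φ(1263) = (3 − 1) · (421 − 1) = 2 · 420 = 840.
Thus |(Z/1263Z)^*| = 840.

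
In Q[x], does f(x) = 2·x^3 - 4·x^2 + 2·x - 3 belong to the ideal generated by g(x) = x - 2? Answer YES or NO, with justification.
In Q[x] the ideal (g) consists of all multiples of g, so f ∈ (g) iff g | f, i.e. iff the remainder of f on division by g is 0. Divide f by g (g is monic, so eliminate the leading term of the running remainder at each step):
  leading term 2·x^3: subtract (2·x^2)·g(x) = 2·x^3 - 4·x^2, leaving 2·x - 3
  leading term 2·x: subtract (2)·g(x) = 2·x - 4, leaving 1
The remainder r(x) = 1 ≠ 0 (and deg r < deg g), so g ∤ f, i.e. f ∉ (g).

Final answer: NO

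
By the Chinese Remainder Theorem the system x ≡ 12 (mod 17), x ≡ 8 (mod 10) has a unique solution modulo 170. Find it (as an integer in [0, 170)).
x ≡ 148 (mod 170); the representative in [0, 170) is 148

The moduli 17, 10 are pairwise coprime, so by the CRT there is a unique solution mod 17·10 = 170.
Solve by successive substitution. Start with x ≡ 12 (mod 17).
  Combine with x ≡ 8 (mod 10): write x = 12 + 17·t and require 12 + 17·t ≡ 8 (mod 10), i.e. 17·t ≡ 8 − 12 ≡ 6 (mod 10). Since 17^(−1) ≡ 3 (mod 10) (17 ≡ 7 (mod 10)), t ≡ 3·6 ≡ 8 (mod 10). So x ≡ 12 + 17·8 = 148 (mod 170).
Unique solution in [0, 170): x = 148.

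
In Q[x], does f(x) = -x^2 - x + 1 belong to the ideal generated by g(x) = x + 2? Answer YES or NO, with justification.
In Q[x] the ideal (g) consists of all multiples of g, so f ∈ (g) iff g | f, i.e. iff the remainder of f on division by g is 0. Divide f by g (g is monic, so eliminate the leading term of the running remainder at each step):
  leading term -x^2: subtract (-x)·g(x) = -x^2 - 2·x, leaving x + 1
  leading term x: subtract (1)·g(x) = x + 2, leaving -1
The remainder r(x) = -1 ≠ 0 (and deg r < deg g), so g ∤ f, i.e. f ∉ (g).

Final answer: NO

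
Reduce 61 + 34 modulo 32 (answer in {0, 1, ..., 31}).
Reduce the summands first: 61 ≡ 29, 34 ≡ 2 (mod 32), so 61 + 34 ≡ 29 + 2 (mod 32). 29 + 2 = 31; 31 = 0·32 + 31, so (61 + 34) mod 32 = 31.

Final answer: 31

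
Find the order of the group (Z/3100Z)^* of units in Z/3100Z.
(Z/3100Z)^* consists of the classes a with gcd(a, 3100) = 1, so its order is φ(3100). φ is multiplicative, with φ(p^e) = p^e − p^(e−1). Factorise 3100 = 2^2 · 5^2 · 31. Then
  φ(3100) = (2^2 − 2^1) · (5^2 − 5^1) · (31 − 1) = 2 · 20 · 30 = 1200.
Thus |(Z/3100Z)^*| = 1200.

Final answer: |(Z/3100Z)^*| = 1200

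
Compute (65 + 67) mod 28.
Reduce the summands first: 65 ≡ 9, 67 ≡ 11 (mod 28), so 65 + 67 ≡ 9 + 11 (mod 28). 9 + 11 = 20; 20 = 0·28 + 20, so (65 + 67) mod 28 = 20.

Final answer: 20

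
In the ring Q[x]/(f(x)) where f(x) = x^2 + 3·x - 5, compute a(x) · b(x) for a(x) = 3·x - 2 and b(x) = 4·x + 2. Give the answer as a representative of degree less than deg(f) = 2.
First multiply in Q[x] without reducing: a · b = 12·x^2 - 2·x - 4. Now divide by f(x) = x^2 + 3·x - 5, eliminating the leading term at each step:
  leading term 12·x^2: subtract (12)·f(x) = 12·x^2 + 36·x - 60, leaving 56 - 38·x
The degree is now < 2, so this is the remainder. Hence a · b ≡ 56 - 38·x in Q[x]/(f).

Final answer: a · b ≡ 56 - 38·x (mod f(x))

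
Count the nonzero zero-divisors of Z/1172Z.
In Z/1172Z each nonzero element is either a unit (gcd with 1172 is 1) or a zero-divisor (gcd > 1). The number of units is φ(1172): factorise 1172 = 2^2 · 293, so φ(1172) = (2^2 − 2^1) · (293 − 1) = 2 · 292 = 584. The nonzero elements number 1172 − 1 = 1171. Hence the nonzero zero-divisors number 1171 − 584 = 587.

Final answer: Z/1172Z has 587 nonzero zero-divisors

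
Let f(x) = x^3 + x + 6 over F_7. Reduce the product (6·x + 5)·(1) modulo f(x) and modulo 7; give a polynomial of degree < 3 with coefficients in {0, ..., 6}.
a · b ≡ 6·x + 5 (mod f(x))

Multiply as integer polynomials: a · b = 6·x + 5. Reducing coefficients mod 7: a · b ≡ 6·x + 5. This already has degree < 3, so no reduction by f is needed. Hence a · b ≡ 6·x + 5 in F_7[x]/(f).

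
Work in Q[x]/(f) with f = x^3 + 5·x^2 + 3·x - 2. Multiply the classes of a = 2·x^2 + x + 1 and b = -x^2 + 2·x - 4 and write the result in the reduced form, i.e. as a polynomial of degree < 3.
a · b ≡ -66·x^2 - 45·x + 22 (mod f(x))

First multiply in Q[x] without reducing: a · b = -2·x^4 + 3·x^3 - 7·x^2 - 2·x - 4. Now divide by f(x) = x^3 + 5·x^2 + 3·x - 2, eliminating the leading term at each step:
  leading term -2·x^4: subtract (-2·x)·f(x) = -2·x^4 - 10·x^3 - 6·x^2 + 4·x, leaving 13·x^3 - x^2 - 6·x - 4
  leading term 13·x^3: subtract (13)·f(x) = 13·x^3 + 65·x^2 + 39·x - 26, leaving -66·x^2 - 45·x + 22
The degree is now < 3, so this is the remainder. Hence a · b ≡ -66·x^2 - 45·x + 22 in Q[x]/(f).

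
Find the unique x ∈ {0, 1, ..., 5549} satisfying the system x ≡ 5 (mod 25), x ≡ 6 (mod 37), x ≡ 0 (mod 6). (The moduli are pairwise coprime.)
x ≡ 3780 (mod 5550); the representative in [0, 5550) is 3780

The moduli 25, 37, 6 are pairwise coprime, so by the CRT there is a unique solution mod 25·37·6 = 5550.
Solve by successive substitution. Start with x ≡ 5 (mod 25).
  Combine with x ≡ 6 (mod 37): write x = 5 + 25·t and require 5 + 25·t ≡ 6 (mod 37), i.e. 25·t ≡ 6 − 5 ≡ 1 (mod 37). Since 25^(−1) ≡ 3 (mod 37), t ≡ 3·1 ≡ 3 (mod 37). So x ≡ 5 + 25·3 = 80 (mod 925).
  Combine with x ≡ 0 (mod 6): write x = 80 + 925·t and require 80 + 925·t ≡ 0 (mod 6), i.e. 925·t ≡ 0 − 80 ≡ 4 (mod 6). Since 925^(−1) ≡ 1 (mod 6) (925 ≡ 1 (mod 6)), t ≡ 1·4 ≡ 4 (mod 6). So x ≡ 80 + 925·4 = 3780 (mod 5550).
Unique solution in [0, 5550): x = 3780.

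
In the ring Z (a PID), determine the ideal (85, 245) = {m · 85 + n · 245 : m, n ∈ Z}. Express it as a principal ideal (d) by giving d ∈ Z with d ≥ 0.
(85, 245) = (5); d = 5

In the PID Z, (a, b) is generated by gcd(a, b). Compute gcd(245, 85) with the extended Euclidean algorithm, tracking rows (r, s, t) with s·245 + t·85 = r:
  row A: (245, 1, 0)   [1·245 + 0·85 = 245]
  row B: (85, 0, 1)   [0·245 + 1·85 = 85]
  245 = 2·85 + 75   → row C = row A − 2·row B = (75, 1, −2)   [check: 1·245 − 2·85 = 75]
  85 = 1·75 + 10   → row D = row B − 1·row C = (10, −1, 3)   [check: −1·245 + 3·85 = 10]
  75 = 7·10 + 5   → row E = row C − 7·row D = (5, 8, −23)   [check: 8·245 − 23·85 = 5]
  10 = 2·5 + 0   → remainder 0, stop. gcd = 5 (last nonzero row E).
So gcd(85, 245) = 5, with Bézout identity 8·245 − 23·85 = 5. Containment (⊇): the Bézout identity exhibits 5 as an element of (85, 245), giving (5) ⊆ (85, 245). Containment (⊆): since 5 | 85 and 5 | 245 (85 = 5·17, 245 = 5·49), every Z-linear combination of 85 and 245 is divisible by 5, so (85, 245) ⊆ (5). Therefore (85, 245) = (5), d = 5.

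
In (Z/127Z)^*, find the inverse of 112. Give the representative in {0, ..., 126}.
112^(−1) ≡ 110 (mod 127)

Apply the extended Euclidean algorithm to (127, 112), tracking rows (r, s, t) with s·127 + t·112 = r. Each division r_prev = q·r_cur + r_new produces the new row as (previous row) − q·(current row):
  row A: (127, 1, 0)   [1·127 + 0·112 = 127]
  row B: (112, 0, 1)   [0·127 + 1·112 = 112]
  127 = 1·112 + 15   → row C = row A − 1·row B = (15, 1, −1)   [check: 1·127 − 1·112 = 15]
  112 = 7·15 + 7   → row D = row B − 7·row C = (7, −7, 8)   [check: −7·127 + 8·112 = 7]
  15 = 2·7 + 1   → row E = row C − 2·row D = (1, 15, −17)   [check: 15·127 − 17·112 = 1]
  7 = 7·1 + 0   → remainder 0, stop. gcd = 1 (last nonzero row E).
The gcd is 1, so 112 is invertible mod 127. The last nonzero row gives 15·127 − 17·112 = 1, so t = −17. So 112^(−1) ≡ −17 ≡ 110 (mod 127). Verify: 112 · 110 = 12320 ≡ 1 (mod 127). ✓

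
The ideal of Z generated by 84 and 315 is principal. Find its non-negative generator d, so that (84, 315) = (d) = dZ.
In the PID Z, (a, b) is generated by gcd(a, b). Compute gcd(315, 84) with the extended Euclidean algorithm, tracking rows (r, s, t) with s·315 + t·84 = r:
  row A: (315, 1, 0)   [1·315 + 0·84 = 315]
  row B: (84, 0, 1)   [0·315 + 1·84 = 84]
  315 = 3·84 + 63   → row C = row A − 3·row B = (63, 1, −3)   [check: 1·315 − 3·84 = 63]
  84 = 1·63 + 21   → row D = row B − 1·row C = (21, −1, 4)   [check: −1·315 + 4·84 = 21]
  63 = 3·21 + 0   → remainder 0, stop. gcd = 21 (last nonzero row D).
So gcd(84, 315) = 21, with Bézout identity −1·315 + 4·84 = 21. Containment (⊇): the Bézout identity exhibits 21 as an element of (84, 315), giving (21) ⊆ (84, 315). Containment (⊆): since 21 | 84 and 21 | 315 (84 = 21·4, 315 = 21·15), every Z-linear combination of 84 and 315 is divisible by 21, so (84, 315) ⊆ (21). Therefore (84, 315) = (21), d = 21.

Final answer: (84, 315) = (21); d = 21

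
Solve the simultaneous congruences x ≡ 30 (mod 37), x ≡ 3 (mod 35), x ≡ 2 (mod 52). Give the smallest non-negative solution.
The moduli 37, 35, 52 are pairwise coprime, so by the CRT there is a unique solution mod 37·35·52 = 67340.
Solve by successive substitution. Start with x ≡ 30 (mod 37).
  Combine with x ≡ 3 (mod 35): write x = 30 + 37·t and require 30 + 37·t ≡ 3 (mod 35), i.e. 37·t ≡ 3 − 30 ≡ 8 (mod 35). Since 37^(−1) ≡ 18 (mod 35) (37 ≡ 2 (mod 35)), t ≡ 18·8 ≡ 4 (mod 35). So x ≡ 30 + 37·4 = 178 (mod 1295).
  Combine with x ≡ 2 (mod 52): write x = 178 + 1295·t and require 178 + 1295·t ≡ 2 (mod 52), i.e. 1295·t ≡ 2 − 178 ≡ 32 (mod 52). Since 1295^(−1) ≡ 31 (mod 52) (1295 ≡ 47 (mod 52)), t ≡ 31·32 ≡ 4 (mod 52). So x ≡ 178 + 1295·4 = 5358 (mod 67340).
Unique solution in [0, 67340): x = 5358.

Final answer: x ≡ 5358 (mod 67340); the representative in [0, 67340) is 5358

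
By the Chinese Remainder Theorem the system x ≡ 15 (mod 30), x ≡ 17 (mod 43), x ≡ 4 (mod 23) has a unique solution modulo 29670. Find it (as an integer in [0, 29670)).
x ≡ 8445 (mod 29670); the representative in [0, 29670) is 8445

The moduli 30, 43, 23 are pairwise coprime, so by the CRT there is a unique solution mod 30·43·23 = 29670.
Solve by successive substitution. Start with x ≡ 15 (mod 30).
  Combine with x ≡ 17 (mod 43): write x = 15 + 30·t and require 15 + 30·t ≡ 17 (mod 43), i.e. 30·t ≡ 17 − 15 ≡ 2 (mod 43). Since 30^(−1) ≡ 33 (mod 43), t ≡ 33·2 ≡ 23 (mod 43). So x ≡ 15 + 30·23 = 705 (mod 1290).
  Combine with x ≡ 4 (mod 23): write x = 705 + 1290·t and require 705 + 1290·t ≡ 4 (mod 23), i.e. 1290·t ≡ 4 − 705 ≡ 12 (mod 23). Since 1290^(−1) ≡ 12 (mod 23) (1290 ≡ 2 (mod 23)), t ≡ 12·12 ≡ 6 (mod 23). So x ≡ 705 + 1290·6 = 8445 (mod 29670).
Unique solution in [0, 29670): x = 8445.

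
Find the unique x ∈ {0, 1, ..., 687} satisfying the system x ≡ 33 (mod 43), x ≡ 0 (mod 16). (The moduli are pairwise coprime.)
x ≡ 592 (mod 688); the representative in [0, 688) is 592

The moduli 43, 16 are pairwise coprime, so by the CRT there is a unique solution mod 43·16 = 688.
Solve by successive substitution. Start with x ≡ 33 (mod 43).
  Combine with x ≡ 0 (mod 16): write x = 33 + 43·t and require 33 + 43·t ≡ 0 (mod 16), i.e. 43·t ≡ 0 − 33 ≡ 15 (mod 16). Since 43^(−1) ≡ 3 (mod 16) (43 ≡ 11 (mod 16)), t ≡ 3·15 ≡ 13 (mod 16). So x ≡ 33 + 43·13 = 592 (mod 688).
Unique solution in [0, 688): x = 592.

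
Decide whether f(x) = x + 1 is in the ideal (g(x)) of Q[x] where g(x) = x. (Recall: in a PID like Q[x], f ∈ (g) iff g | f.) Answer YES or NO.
NO

In Q[x] the ideal (g) consists of all multiples of g, so f ∈ (g) iff g | f, i.e. iff the remainder of f on division by g is 0. Divide f by g (g is monic, so eliminate the leading term of the running remainder at each step):
  leading term x: subtract (1)·g(x) = x, leaving 1
The remainder r(x) = 1 ≠ 0 (and deg r < deg g), so g ∤ f, i.e. f ∉ (g).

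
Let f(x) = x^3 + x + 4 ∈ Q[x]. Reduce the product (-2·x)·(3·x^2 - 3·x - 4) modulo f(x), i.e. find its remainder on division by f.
a · b ≡ 6·x^2 + 14·x + 24 (mod f(x))

First multiply in Q[x] without reducing: a · b = -6·x^3 + 6·x^2 + 8·x. Now divide by f(x) = x^3 + x + 4, eliminating the leading term at each step:
  leading term -6·x^3: subtract (-6)·f(x) = -6·x^3 - 6·x - 24, leaving 6·x^2 + 14·x + 24
The degree is now < 3, so this is the remainder. Hence a · b ≡ 6·x^2 + 14·x + 24 in Q[x]/(f).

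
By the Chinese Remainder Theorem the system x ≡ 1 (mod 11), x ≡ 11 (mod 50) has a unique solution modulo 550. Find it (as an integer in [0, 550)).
The moduli 11, 50 are pairwise coprime, so by the CRT there is a unique solution mod 11·50 = 550.
Solve by successive substitution. Start with x ≡ 1 (mod 11).
  Combine with x ≡ 11 (mod 50): write x = 1 + 11·t and require 1 + 11·t ≡ 11 (mod 50), i.e. 11·t ≡ 11 − 1 ≡ 10 (mod 50). Since 11^(−1) ≡ 41 (mod 50), t ≡ 41·10 ≡ 10 (mod 50). So x ≡ 1 + 11·10 = 111 (mod 550).
Unique solution in [0, 550): x = 111.

Final answer: x ≡ 111 (mod 550); the representative in [0, 550) is 111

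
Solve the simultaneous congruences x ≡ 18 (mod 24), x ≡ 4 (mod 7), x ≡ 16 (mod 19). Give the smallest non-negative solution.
x ≡ 1194 (mod 3192); the representative in [0, 3192) is 1194

The moduli 24, 7, 19 are pairwise coprime, so by the CRT there is a unique solution mod 24·7·19 = 3192.
Solve by successive substitution. Start with x ≡ 18 (mod 24).
  Combine with x ≡ 4 (mod 7): write x = 18 + 24·t and require 18 + 24·t ≡ 4 (mod 7), i.e. 24·t ≡ 4 − 18 ≡ 0 (mod 7). Since 24^(−1) ≡ 5 (mod 7) (24 ≡ 3 (mod 7)), t ≡ 5·0 ≡ 0 (mod 7). So x ≡ 18 + 24·0 = 18 (mod 168).
  Combine with x ≡ 16 (mod 19): write x = 18 + 168·t and require 18 + 168·t ≡ 16 (mod 19), i.e. 168·t ≡ 16 − 18 ≡ 17 (mod 19). Since 168^(−1) ≡ 6 (mod 19) (168 ≡ 16 (mod 19)), t ≡ 6·17 ≡ 7 (mod 19). So x ≡ 18 + 168·7 = 1194 (mod 3192).
Unique solution in [0, 3192): x = 1194.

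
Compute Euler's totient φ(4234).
φ is multiplicative, with φ(p^e) = p^e − p^(e−1). Factorise 4234 = 2 · 29 · 73. Then
  φ(4234) = (2 − 1) · (29 − 1) · (73 − 1) = 1 · 28 · 72 = 2016.

Final answer: φ(4234) = 2016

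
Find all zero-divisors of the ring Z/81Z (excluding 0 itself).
An element a ∈ Z/81Z (with a ≠ 0) is a zero-divisor iff gcd(a, 81) > 1 (because a is a unit precisely when gcd(a, n) = 1, and in Z/nZ every nonzero, non-unit element is a zero-divisor). Scan a = 1, ..., 80 and keep those with gcd(a, 81) > 1:
  gcd(3, 81) = 3, gcd(6, 81) = 3, gcd(9, 81) = 9, gcd(12, 81) = 3, gcd(15, 81) = 3, gcd(18, 81) = 9, gcd(21, 81) = 3, gcd(24, 81) = 3, gcd(27, 81) = 27, gcd(30, 81) = 3, gcd(33, 81) = 3, gcd(36, 81) = 9, gcd(39, 81) = 3, gcd(42, 81) = 3, gcd(45, 81) = 9, gcd(48, 81) = 3, gcd(51, 81) = 3, gcd(54, 81) = 27, gcd(57, 81) = 3, gcd(60, 81) = 3, gcd(63, 81) = 9, gcd(66, 81) = 3, gcd(69, 81) = 3, gcd(72, 81) = 9, gcd(75, 81) = 3, gcd(78, 81) = 3.
All other a ∈ {1, ..., 80} have gcd(a, 81) = 1 and are units. So the nonzero zero-divisors are exactly the 26 values of a appearing in this scan.

Final answer: nonzero zero-divisors of Z/81Z = {3, 6, 9, 12, 15, 18, 21, 24, 27, 30, 33, 36, 39, 42, 45, 48, 51, 54, 57, 60, 63, 66, 69, 72, 75, 78}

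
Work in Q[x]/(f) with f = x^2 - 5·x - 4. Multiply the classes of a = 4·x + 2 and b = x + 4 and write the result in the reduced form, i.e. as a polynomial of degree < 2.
First multiply in Q[x] without reducing: a · b = 4·x^2 + 18·x + 8. Now divide by f(x) = x^2 - 5·x - 4, eliminating the leading term at each step:
  leading term 4·x^2: subtract (4)·f(x) = 4·x^2 - 20·x - 16, leaving 38·x + 24
The degree is now < 2, so this is the remainder. Hence a · b ≡ 38·x + 24 in Q[x]/(f).

Final answer: a · b ≡ 38·x + 24 (mod f(x))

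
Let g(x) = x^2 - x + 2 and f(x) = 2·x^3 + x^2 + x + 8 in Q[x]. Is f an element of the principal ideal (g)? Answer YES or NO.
NO

In Q[x] the ideal (g) consists of all multiples of g, so f ∈ (g) iff g | f, i.e. iff the remainder of f on division by g is 0. Divide f by g (g is monic, so eliminate the leading term of the running remainder at each step):
  leading term 2·x^3: subtract (2·x)·g(x) = 2·x^3 - 2·x^2 + 4·x, leaving 3·x^2 - 3·x + 8
  leading term 3·x^2: subtract (3)·g(x) = 3·x^2 - 3·x + 6, leaving 2
The remainder r(x) = 2 ≠ 0 (and deg r < deg g), so g ∤ f, i.e. f ∉ (g).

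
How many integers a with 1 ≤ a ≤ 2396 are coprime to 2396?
The number of a ∈ {1, ..., 2396} with gcd(a, 2396) = 1 is by definition Euler's totient φ(2396). φ is multiplicative, with φ(p^e) = p^e − p^(e−1). Factorise 2396 = 2^2 · 599. Then
  φ(2396) = (2^2 − 2^1) · (599 − 1) = 2 · 598 = 1196.
So there are 1196 such integers.

Final answer: 1196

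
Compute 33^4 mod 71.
Use repeated squaring. Binary(4) = 100. Walk through the bits of the exponent 4 left-to-right: at each bit after the leading one, square the running value, then multiply by 33 if the bit is 1 (always reducing mod 71):
  bit 1 = 1 (leading): start with 33.
  bit 2 = 0: square 33^2 = 1089 ≡ 24 (mod 71).
  bit 3 = 0: square 24^2 = 576 ≡ 8 (mod 71).
Final value: 33^4 ≡ 8 (mod 71).

Final answer: 8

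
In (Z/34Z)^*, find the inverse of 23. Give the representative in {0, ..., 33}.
23^(−1) ≡ 3 (mod 34)

Apply the extended Euclidean algorithm to (34, 23), tracking rows (r, s, t) with s·34 + t·23 = r. Each division r_prev = q·r_cur + r_new produces the new row as (previous row) − q·(current row):
  row A: (34, 1, 0)   [1·34 + 0·23 = 34]
  row B: (23, 0, 1)   [0·34 + 1·23 = 23]
  34 = 1·23 + 11   → row C = row A − 1·row B = (11, 1, −1)   [check: 1·34 − 1·23 = 11]
  23 = 2·11 + 1   → row D = row B − 2·row C = (1, −2, 3)   [check: −2·34 + 3·23 = 1]
  11 = 11·1 + 0   → remainder 0, stop. gcd = 1 (last nonzero row D).
The gcd is 1, so 23 is invertible mod 34. The last nonzero row gives −2·34 + 3·23 = 1, so t = 3. So 23^(−1) ≡ 3 (mod 34). Verify: 23 · 3 = 69 ≡ 1 (mod 34). ✓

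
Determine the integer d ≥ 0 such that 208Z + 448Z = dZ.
In the PID Z, (a, b) is generated by gcd(a, b). Compute gcd(448, 208) with the extended Euclidean algorithm, tracking rows (r, s, t) with s·448 + t·208 = r:
  row A: (448, 1, 0)   [1·448 + 0·208 = 448]
  row B: (208, 0, 1)   [0·448 + 1·208 = 208]
  448 = 2·208 + 32   → row C = row A − 2·row B = (32, 1, −2)   [check: 1·448 − 2·208 = 32]
  208 = 6·32 + 16   → row D = row B − 6·row C = (16, −6, 13)   [check: −6·448 + 13·208 = 16]
  32 = 2·16 + 0   → remainder 0, stop. gcd = 16 (last nonzero row D).
So gcd(208, 448) = 16, with Bézout identity −6·448 + 13·208 = 16. Containment (⊇): the Bézout identity exhibits 16 as an element of (208, 448), giving (16) ⊆ (208, 448). Containment (⊆): since 16 | 208 and 16 | 448 (208 = 16·13, 448 = 16·28), every Z-linear combination of 208 and 448 is divisible by 16, so (208, 448) ⊆ (16). Therefore (208, 448) = (16), d = 16.

Final answer: (208, 448) = (16); d = 16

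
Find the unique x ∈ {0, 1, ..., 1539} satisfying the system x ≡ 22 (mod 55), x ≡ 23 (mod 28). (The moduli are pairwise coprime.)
x ≡ 1507 (mod 1540); the representative in [0, 1540) is 1507

The moduli 55, 28 are pairwise coprime, so by the CRT there is a unique solution mod 55·28 = 1540.
Solve by successive substitution. Start with x ≡ 22 (mod 55).
  Combine with x ≡ 23 (mod 28): write x = 22 + 55·t and require 22 + 55·t ≡ 23 (mod 28), i.e. 55·t ≡ 23 − 22 ≡ 1 (mod 28). Since 55^(−1) ≡ 27 (mod 28) (55 ≡ 27 (mod 28)), t ≡ 27·1 ≡ 27 (mod 28). So x ≡ 22 + 55·27 = 1507 (mod 1540).
Unique solution in [0, 1540): x = 1507.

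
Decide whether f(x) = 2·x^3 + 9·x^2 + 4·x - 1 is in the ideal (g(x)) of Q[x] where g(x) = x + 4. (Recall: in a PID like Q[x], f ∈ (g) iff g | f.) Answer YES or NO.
In Q[x] the ideal (g) consists of all multiples of g, so f ∈ (g) iff g | f, i.e. iff the remainder of f on division by g is 0. Divide f by g (g is monic, so eliminate the leading term of the running remainder at each step):
  leading term 2·x^3: subtract (2·x^2)·g(x) = 2·x^3 + 8·x^2, leaving x^2 + 4·x - 1
  leading term x^2: subtract (x)·g(x) = x^2 + 4·x, leaving -1
The remainder r(x) = -1 ≠ 0 (and deg r < deg g), so g ∤ f, i.e. f ∉ (g).

Final answer: NO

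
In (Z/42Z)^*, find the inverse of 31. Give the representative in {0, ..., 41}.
31^(−1) ≡ 19 (mod 42)

Apply the extended Euclidean algorithm to (42, 31), tracking rows (r, s, t) with s·42 + t·31 = r. Each division r_prev = q·r_cur + r_new produces the new row as (previous row) − q·(current row):
  row A: (42, 1, 0)   [1·42 + 0·31 = 42]
  row B: (31, 0, 1)   [0·42 + 1·31 = 31]
  42 = 1·31 + 11   → row C = row A − 1·row B = (11, 1, −1)   [check: 1·42 − 1·31 = 11]
  31 = 2·11 + 9   → row D = row B − 2·row C = (9, −2, 3)   [check: −2·42 + 3·31 = 9]
  11 = 1·9 + 2   → row E = row C − 1·row D = (2, 3, −4)   [check: 3·42 − 4·31 = 2]
  9 = 4·2 + 1   → row F = row D − 4·row E = (1, −14, 19)   [check: −14·42 + 19·31 = 1]
  2 = 2·1 + 0   → remainder 0, stop. gcd = 1 (last nonzero row F).
The gcd is 1, so 31 is invertible mod 42. The last nonzero row gives −14·42 + 19·31 = 1, so t = 19. So 31^(−1) ≡ 19 (mod 42). Verify: 31 · 19 = 589 ≡ 1 (mod 42). ✓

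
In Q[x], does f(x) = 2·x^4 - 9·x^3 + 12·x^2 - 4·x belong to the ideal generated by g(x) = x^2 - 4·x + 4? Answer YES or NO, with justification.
In Q[x] the ideal (g) consists of all multiples of g, so f ∈ (g) iff g | f, i.e. iff the remainder of f on division by g is 0. Divide f by g (g is monic, so eliminate the leading term of the running remainder at each step):
  leading term 2·x^4: subtract (2·x^2)·g(x) = 2·x^4 - 8·x^3 + 8·x^2, leaving -x^3 + 4·x^2 - 4·x
  leading term -x^3: subtract (-x)·g(x) = -x^3 + 4·x^2 - 4·x, leaving 0
The remainder is 0, so f(x) = g(x) · h(x) with h(x) = 2·x^2 - x. Hence g | f, i.e. f ∈ (g).

Final answer: YES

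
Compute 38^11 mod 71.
6

Use repeated squaring. Binary(11) = 1011. Walk through the bits of the exponent 11 left-to-right: at each bit after the leading one, square the running value, then multiply by 38 if the bit is 1 (always reducing mod 71):
  bit 1 = 1 (leading): start with 38.
  bit 2 = 0: square 38^2 = 1444 ≡ 24 (mod 71).
  bit 3 = 1: square 24^2 = 576 ≡ 8; bit is 1, so multiply 8·38 = 304 ≡ 20 (mod 71).
  bit 4 = 1: square 20^2 = 400 ≡ 45; bit is 1, so multiply 45·38 = 1710 ≡ 6 (mod 71).
Final value: 38^11 ≡ 6 (mod 71).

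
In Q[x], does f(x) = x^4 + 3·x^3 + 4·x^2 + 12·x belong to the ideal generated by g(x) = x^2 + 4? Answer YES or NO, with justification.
In Q[x] the ideal (g) consists of all multiples of g, so f ∈ (g) iff g | f, i.e. iff the remainder of f on division by g is 0. Divide f by g (g is monic, so eliminate the leading term of the running remainder at each step):
  leading term x^4: subtract (x^2)·g(x) = x^4 + 4·x^2, leaving 3·x^3 + 12·x
  leading term 3·x^3: subtract (3·x)·g(x) = 3·x^3 + 12·x, leaving 0
The remainder is 0, so f(x) = g(x) · h(x) with h(x) = x^2 + 3·x. Hence g | f, i.e. f ∈ (g).

Final answer: YES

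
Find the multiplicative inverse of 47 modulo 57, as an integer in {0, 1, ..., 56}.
47^(−1) ≡ 17 (mod 57)

Apply the extended Euclidean algorithm to (57, 47), tracking rows (r, s, t) with s·57 + t·47 = r. Each division r_prev = q·r_cur + r_new produces the new row as (previous row) − q·(current row):
  row A: (57, 1, 0)   [1·57 + 0·47 = 57]
  row B: (47, 0, 1)   [0·57 + 1·47 = 47]
  57 = 1·47 + 10   → row C = row A − 1·row B = (10, 1, −1)   [check: 1·57 − 1·47 = 10]
  47 = 4·10 + 7   → row D = row B − 4·row C = (7, −4, 5)   [check: −4·57 + 5·47 = 7]
  10 = 1·7 + 3   → row E = row C − 1·row D = (3, 5, −6)   [check: 5·57 − 6·47 = 3]
  7 = 2·3 + 1   → row F = row D − 2·row E = (1, −14, 17)   [check: −14·57 + 17·47 = 1]
  3 = 3·1 + 0   → remainder 0, stop. gcd = 1 (last nonzero row F).
The gcd is 1, so 47 is invertible mod 57. The last nonzero row gives −14·57 + 17·47 = 1, so t = 17. So 47^(−1) ≡ 17 (mod 57). Verify: 47 · 17 = 799 ≡ 1 (mod 57). ✓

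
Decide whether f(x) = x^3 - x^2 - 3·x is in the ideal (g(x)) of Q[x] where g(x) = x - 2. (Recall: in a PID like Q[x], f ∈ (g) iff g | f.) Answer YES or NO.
NO

In Q[x] the ideal (g) consists of all multiples of g, so f ∈ (g) iff g | f, i.e. iff the remainder of f on division by g is 0. Divide f by g (g is monic, so eliminate the leading term of the running remainder at each step):
  leading term x^3: subtract (x^2)·g(x) = x^3 - 2·x^2, leaving x^2 - 3·x
  leading term x^2: subtract (x)·g(x) = x^2 - 2·x, leaving -x
  leading term -x: subtract (-1)·g(x) = 2 - x, leaving -2
The remainder r(x) = -2 ≠ 0 (and deg r < deg g), so g ∤ f, i.e. f ∉ (g).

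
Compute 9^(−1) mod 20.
Apply the extended Euclidean algorithm to (20, 9), tracking rows (r, s, t) with s·20 + t·9 = r. Each division r_prev = q·r_cur + r_new produces the new row as (previous row) − q·(current row):
  row A: (20, 1, 0)   [1·20 + 0·9 = 20]
  row B: (9, 0, 1)   [0·20 + 1·9 = 9]
  20 = 2·9 + 2   → row C = row A − 2·row B = (2, 1, −2)   [check: 1·20 − 2·9 = 2]
  9 = 4·2 + 1   → row D = row B − 4·row C = (1, −4, 9)   [check: −4·20 + 9·9 = 1]
  2 = 2·1 + 0   → remainder 0, stop. gcd = 1 (last nonzero row D).
The gcd is 1, so 9 is invertible mod 20. The last nonzero row gives −4·20 + 9·9 = 1, so t = 9. So 9^(−1) ≡ 9 (mod 20). Verify: 9 · 9 = 81 ≡ 1 (mod 20). ✓

Final answer: 9^(−1) ≡ 9 (mod 20)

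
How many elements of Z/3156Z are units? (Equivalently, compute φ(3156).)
An element a ∈ Z/3156Z is a unit iff gcd(a, 3156) = 1, so the number of units is φ(3156). φ is multiplicative, with φ(p^e) = p^e − p^(e−1). Factorise 3156 = 2^2 · 3 · 263. Then
  φ(3156) = (2^2 − 2^1) · (3 − 1) · (263 − 1) = 2 · 2 · 262 = 1048.

Final answer: Z/3156Z has φ(3156) = 1048 units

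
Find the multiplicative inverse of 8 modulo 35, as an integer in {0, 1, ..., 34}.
8^(−1) ≡ 22 (mod 35)

Apply the extended Euclidean algorithm to (35, 8), tracking rows (r, s, t) with s·35 + t·8 = r. Each division r_prev = q·r_cur + r_new produces the new row as (previous row) − q·(current row):
  row A: (35, 1, 0)   [1·35 + 0·8 = 35]
  row B: (8, 0, 1)   [0·35 + 1·8 = 8]
  35 = 4·8 + 3   → row C = row A − 4·row B = (3, 1, −4)   [check: 1·35 − 4·8 = 3]
  8 = 2·3 + 2   → row D = row B − 2·row C = (2, −2, 9)   [check: −2·35 + 9·8 = 2]
  3 = 1·2 + 1   → row E = row C − 1·row D = (1, 3, −13)   [check: 3·35 − 13·8 = 1]
  2 = 2·1 + 0   → remainder 0, stop. gcd = 1 (last nonzero row E).
The gcd is 1, so 8 is invertible mod 35. The last nonzero row gives 3·35 − 13·8 = 1, so t = −13. So 8^(−1) ≡ −13 ≡ 22 (mod 35). Verify: 8 · 22 = 176 ≡ 1 (mod 35). ✓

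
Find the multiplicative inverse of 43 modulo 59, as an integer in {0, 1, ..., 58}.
43^(−1) ≡ 11 (mod 59)

Apply the extended Euclidean algorithm to (59, 43), tracking rows (r, s, t) with s·59 + t·43 = r. Each division r_prev = q·r_cur + r_new produces the new row as (previous row) − q·(current row):
  row A: (59, 1, 0)   [1·59 + 0·43 = 59]
  row B: (43, 0, 1)   [0·59 + 1·43 = 43]
  59 = 1·43 + 16   → row C = row A − 1·row B = (16, 1, −1)   [check: 1·59 − 1·43 = 16]
  43 = 2·16 + 11   → row D = row B − 2·row C = (11, −2, 3)   [check: −2·59 + 3·43 = 11]
  16 = 1·11 + 5   → row E = row C − 1·row D = (5, 3, −4)   [check: 3·59 − 4·43 = 5]
  11 = 2·5 + 1   → row F = row D − 2·row E = (1, −8, 11)   [check: −8·59 + 11·43 = 1]
  5 = 5·1 + 0   → remainder 0, stop. gcd = 1 (last nonzero row F).
The gcd is 1, so 43 is invertible mod 59. The last nonzero row gives −8·59 + 11·43 = 1, so t = 11. So 43^(−1) ≡ 11 (mod 59). Verify: 43 · 11 = 473 ≡ 1 (mod 59). ✓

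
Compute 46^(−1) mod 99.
Apply the extended Euclidean algorithm to (99, 46), tracking rows (r, s, t) with s·99 + t·46 = r. Each division r_prev = q·r_cur + r_new produces the new row as (previous row) − q·(current row):
  row A: (99, 1, 0)   [1·99 + 0·46 = 99]
  row B: (46, 0, 1)   [0·99 + 1·46 = 46]
  99 = 2·46 + 7   → row C = row A − 2·row B = (7, 1, −2)   [check: 1·99 − 2·46 = 7]
  46 = 6·7 + 4   → row D = row B − 6·row C = (4, −6, 13)   [check: −6·99 + 13·46 = 4]
  7 = 1·4 + 3   → row E = row C − 1·row D = (3, 7, −15)   [check: 7·99 − 15·46 = 3]
  4 = 1·3 + 1   → row F = row D − 1·row E = (1, −13, 28)   [check: −13·99 + 28·46 = 1]
  3 = 3·1 + 0   → remainder 0, stop. gcd = 1 (last nonzero row F).
The gcd is 1, so 46 is invertible mod 99. The last nonzero row gives −13·99 + 28·46 = 1, so t = 28. So 46^(−1) ≡ 28 (mod 99). Verify: 46 · 28 = 1288 ≡ 1 (mod 99). ✓

Final answer: 46^(−1) ≡ 28 (mod 99)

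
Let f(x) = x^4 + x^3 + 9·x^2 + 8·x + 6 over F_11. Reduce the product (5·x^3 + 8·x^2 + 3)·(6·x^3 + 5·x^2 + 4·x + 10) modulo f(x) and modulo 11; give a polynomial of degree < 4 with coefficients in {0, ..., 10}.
a · b ≡ x^3 + 7·x + 8 (mod f(x))

Multiply as integer polynomials: a · b = 30·x^6 + 73·x^5 + 60·x^4 + 100·x^3 + 95·x^2 + 12·x + 30. Reducing coefficients mod 11: a · b ≡ 8·x^6 + 7·x^5 + 5·x^4 + x^3 + 7·x^2 + x + 8. Now divide by f(x) = x^4 + x^3 + 9·x^2 + 8·x + 6 in F_11[x], eliminating the leading term at each step:
  leading term 8·x^6: subtract (8·x^2)·f(x) = 8·x^6 + 8·x^5 + 6·x^4 + 9·x^3 + 4·x^2, leaving 10·x^5 + 10·x^4 + 3·x^3 + 3·x^2 + x + 8 (coefficients mod 11)
  leading term 10·x^5: subtract (10·x)·f(x) = 10·x^5 + 10·x^4 + 2·x^3 + 3·x^2 + 5·x, leaving x^3 + 7·x + 8 (coefficients mod 11)
The degree is now < 4, so this is the remainder. Hence a · b ≡ x^3 + 7·x + 8 in F_11[x]/(f).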